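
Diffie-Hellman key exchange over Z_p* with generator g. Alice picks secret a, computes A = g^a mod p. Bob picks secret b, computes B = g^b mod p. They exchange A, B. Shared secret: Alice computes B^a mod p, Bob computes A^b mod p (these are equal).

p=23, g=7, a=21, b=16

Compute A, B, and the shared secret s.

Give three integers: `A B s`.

Answer: 10 6 4

Derivation:
A = 7^21 mod 23  (bits of 21 = 10101)
  bit 0 = 1: r = r^2 * 7 mod 23 = 1^2 * 7 = 1*7 = 7
  bit 1 = 0: r = r^2 mod 23 = 7^2 = 3
  bit 2 = 1: r = r^2 * 7 mod 23 = 3^2 * 7 = 9*7 = 17
  bit 3 = 0: r = r^2 mod 23 = 17^2 = 13
  bit 4 = 1: r = r^2 * 7 mod 23 = 13^2 * 7 = 8*7 = 10
  -> A = 10
B = 7^16 mod 23  (bits of 16 = 10000)
  bit 0 = 1: r = r^2 * 7 mod 23 = 1^2 * 7 = 1*7 = 7
  bit 1 = 0: r = r^2 mod 23 = 7^2 = 3
  bit 2 = 0: r = r^2 mod 23 = 3^2 = 9
  bit 3 = 0: r = r^2 mod 23 = 9^2 = 12
  bit 4 = 0: r = r^2 mod 23 = 12^2 = 6
  -> B = 6
s = B^a = 6^21 mod 23  (bits of 21 = 10101)
  bit 0 = 1: r = r^2 * 6 mod 23 = 1^2 * 6 = 1*6 = 6
  bit 1 = 0: r = r^2 mod 23 = 6^2 = 13
  bit 2 = 1: r = r^2 * 6 mod 23 = 13^2 * 6 = 8*6 = 2
  bit 3 = 0: r = r^2 mod 23 = 2^2 = 4
  bit 4 = 1: r = r^2 * 6 mod 23 = 4^2 * 6 = 16*6 = 4
  -> s = B^a = 4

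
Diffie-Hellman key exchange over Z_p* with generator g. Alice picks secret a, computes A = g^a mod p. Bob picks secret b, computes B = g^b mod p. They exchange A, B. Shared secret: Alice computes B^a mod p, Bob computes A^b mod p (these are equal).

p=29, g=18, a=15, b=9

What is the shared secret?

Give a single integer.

A = 18^15 mod 29  (bits of 15 = 1111)
  bit 0 = 1: r = r^2 * 18 mod 29 = 1^2 * 18 = 1*18 = 18
  bit 1 = 1: r = r^2 * 18 mod 29 = 18^2 * 18 = 5*18 = 3
  bit 2 = 1: r = r^2 * 18 mod 29 = 3^2 * 18 = 9*18 = 17
  bit 3 = 1: r = r^2 * 18 mod 29 = 17^2 * 18 = 28*18 = 11
  -> A = 11
B = 18^9 mod 29  (bits of 9 = 1001)
  bit 0 = 1: r = r^2 * 18 mod 29 = 1^2 * 18 = 1*18 = 18
  bit 1 = 0: r = r^2 mod 29 = 18^2 = 5
  bit 2 = 0: r = r^2 mod 29 = 5^2 = 25
  bit 3 = 1: r = r^2 * 18 mod 29 = 25^2 * 18 = 16*18 = 27
  -> B = 27
s = B^a = 27^15 mod 29  (bits of 15 = 1111)
  bit 0 = 1: r = r^2 * 27 mod 29 = 1^2 * 27 = 1*27 = 27
  bit 1 = 1: r = r^2 * 27 mod 29 = 27^2 * 27 = 4*27 = 21
  bit 2 = 1: r = r^2 * 27 mod 29 = 21^2 * 27 = 6*27 = 17
  bit 3 = 1: r = r^2 * 27 mod 29 = 17^2 * 27 = 28*27 = 2
  -> s = B^a = 2

Answer: 2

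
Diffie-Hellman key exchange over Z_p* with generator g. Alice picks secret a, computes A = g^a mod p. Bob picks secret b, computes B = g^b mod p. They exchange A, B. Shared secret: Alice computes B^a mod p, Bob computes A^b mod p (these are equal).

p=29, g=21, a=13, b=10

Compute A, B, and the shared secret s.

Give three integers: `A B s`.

Answer: 11 4 22

Derivation:
A = 21^13 mod 29  (bits of 13 = 1101)
  bit 0 = 1: r = r^2 * 21 mod 29 = 1^2 * 21 = 1*21 = 21
  bit 1 = 1: r = r^2 * 21 mod 29 = 21^2 * 21 = 6*21 = 10
  bit 2 = 0: r = r^2 mod 29 = 10^2 = 13
  bit 3 = 1: r = r^2 * 21 mod 29 = 13^2 * 21 = 24*21 = 11
  -> A = 11
B = 21^10 mod 29  (bits of 10 = 1010)
  bit 0 = 1: r = r^2 * 21 mod 29 = 1^2 * 21 = 1*21 = 21
  bit 1 = 0: r = r^2 mod 29 = 21^2 = 6
  bit 2 = 1: r = r^2 * 21 mod 29 = 6^2 * 21 = 7*21 = 2
  bit 3 = 0: r = r^2 mod 29 = 2^2 = 4
  -> B = 4
s = B^a = 4^13 mod 29  (bits of 13 = 1101)
  bit 0 = 1: r = r^2 * 4 mod 29 = 1^2 * 4 = 1*4 = 4
  bit 1 = 1: r = r^2 * 4 mod 29 = 4^2 * 4 = 16*4 = 6
  bit 2 = 0: r = r^2 mod 29 = 6^2 = 7
  bit 3 = 1: r = r^2 * 4 mod 29 = 7^2 * 4 = 20*4 = 22
  -> s = B^a = 22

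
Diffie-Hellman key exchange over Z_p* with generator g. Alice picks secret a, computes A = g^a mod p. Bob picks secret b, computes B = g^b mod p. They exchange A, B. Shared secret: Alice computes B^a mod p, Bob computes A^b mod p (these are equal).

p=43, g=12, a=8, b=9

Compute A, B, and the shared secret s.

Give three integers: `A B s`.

Answer: 14 39 4

Derivation:
A = 12^8 mod 43  (bits of 8 = 1000)
  bit 0 = 1: r = r^2 * 12 mod 43 = 1^2 * 12 = 1*12 = 12
  bit 1 = 0: r = r^2 mod 43 = 12^2 = 15
  bit 2 = 0: r = r^2 mod 43 = 15^2 = 10
  bit 3 = 0: r = r^2 mod 43 = 10^2 = 14
  -> A = 14
B = 12^9 mod 43  (bits of 9 = 1001)
  bit 0 = 1: r = r^2 * 12 mod 43 = 1^2 * 12 = 1*12 = 12
  bit 1 = 0: r = r^2 mod 43 = 12^2 = 15
  bit 2 = 0: r = r^2 mod 43 = 15^2 = 10
  bit 3 = 1: r = r^2 * 12 mod 43 = 10^2 * 12 = 14*12 = 39
  -> B = 39
s = B^a = 39^8 mod 43  (bits of 8 = 1000)
  bit 0 = 1: r = r^2 * 39 mod 43 = 1^2 * 39 = 1*39 = 39
  bit 1 = 0: r = r^2 mod 43 = 39^2 = 16
  bit 2 = 0: r = r^2 mod 43 = 16^2 = 41
  bit 3 = 0: r = r^2 mod 43 = 41^2 = 4
  -> s = B^a = 4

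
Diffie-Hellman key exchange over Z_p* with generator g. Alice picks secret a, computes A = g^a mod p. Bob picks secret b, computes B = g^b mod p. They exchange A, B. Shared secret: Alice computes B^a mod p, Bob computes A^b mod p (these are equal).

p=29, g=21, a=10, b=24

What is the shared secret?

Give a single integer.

Answer: 23

Derivation:
A = 21^10 mod 29  (bits of 10 = 1010)
  bit 0 = 1: r = r^2 * 21 mod 29 = 1^2 * 21 = 1*21 = 21
  bit 1 = 0: r = r^2 mod 29 = 21^2 = 6
  bit 2 = 1: r = r^2 * 21 mod 29 = 6^2 * 21 = 7*21 = 2
  bit 3 = 0: r = r^2 mod 29 = 2^2 = 4
  -> A = 4
B = 21^24 mod 29  (bits of 24 = 11000)
  bit 0 = 1: r = r^2 * 21 mod 29 = 1^2 * 21 = 1*21 = 21
  bit 1 = 1: r = r^2 * 21 mod 29 = 21^2 * 21 = 6*21 = 10
  bit 2 = 0: r = r^2 mod 29 = 10^2 = 13
  bit 3 = 0: r = r^2 mod 29 = 13^2 = 24
  bit 4 = 0: r = r^2 mod 29 = 24^2 = 25
  -> B = 25
s = B^a = 25^10 mod 29  (bits of 10 = 1010)
  bit 0 = 1: r = r^2 * 25 mod 29 = 1^2 * 25 = 1*25 = 25
  bit 1 = 0: r = r^2 mod 29 = 25^2 = 16
  bit 2 = 1: r = r^2 * 25 mod 29 = 16^2 * 25 = 24*25 = 20
  bit 3 = 0: r = r^2 mod 29 = 20^2 = 23
  -> s = B^a = 23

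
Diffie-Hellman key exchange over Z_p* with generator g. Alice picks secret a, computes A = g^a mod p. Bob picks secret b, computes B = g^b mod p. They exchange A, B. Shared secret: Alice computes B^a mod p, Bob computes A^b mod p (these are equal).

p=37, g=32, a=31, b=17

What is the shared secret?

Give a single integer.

Answer: 17

Derivation:
A = 32^31 mod 37  (bits of 31 = 11111)
  bit 0 = 1: r = r^2 * 32 mod 37 = 1^2 * 32 = 1*32 = 32
  bit 1 = 1: r = r^2 * 32 mod 37 = 32^2 * 32 = 25*32 = 23
  bit 2 = 1: r = r^2 * 32 mod 37 = 23^2 * 32 = 11*32 = 19
  bit 3 = 1: r = r^2 * 32 mod 37 = 19^2 * 32 = 28*32 = 8
  bit 4 = 1: r = r^2 * 32 mod 37 = 8^2 * 32 = 27*32 = 13
  -> A = 13
B = 32^17 mod 37  (bits of 17 = 10001)
  bit 0 = 1: r = r^2 * 32 mod 37 = 1^2 * 32 = 1*32 = 32
  bit 1 = 0: r = r^2 mod 37 = 32^2 = 25
  bit 2 = 0: r = r^2 mod 37 = 25^2 = 33
  bit 3 = 0: r = r^2 mod 37 = 33^2 = 16
  bit 4 = 1: r = r^2 * 32 mod 37 = 16^2 * 32 = 34*32 = 15
  -> B = 15
s = B^a = 15^31 mod 37  (bits of 31 = 11111)
  bit 0 = 1: r = r^2 * 15 mod 37 = 1^2 * 15 = 1*15 = 15
  bit 1 = 1: r = r^2 * 15 mod 37 = 15^2 * 15 = 3*15 = 8
  bit 2 = 1: r = r^2 * 15 mod 37 = 8^2 * 15 = 27*15 = 35
  bit 3 = 1: r = r^2 * 15 mod 37 = 35^2 * 15 = 4*15 = 23
  bit 4 = 1: r = r^2 * 15 mod 37 = 23^2 * 15 = 11*15 = 17
  -> s = B^a = 17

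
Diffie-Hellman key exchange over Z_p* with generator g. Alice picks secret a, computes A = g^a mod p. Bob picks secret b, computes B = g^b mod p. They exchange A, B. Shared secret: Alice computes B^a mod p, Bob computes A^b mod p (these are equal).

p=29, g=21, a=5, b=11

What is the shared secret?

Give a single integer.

A = 21^5 mod 29  (bits of 5 = 101)
  bit 0 = 1: r = r^2 * 21 mod 29 = 1^2 * 21 = 1*21 = 21
  bit 1 = 0: r = r^2 mod 29 = 21^2 = 6
  bit 2 = 1: r = r^2 * 21 mod 29 = 6^2 * 21 = 7*21 = 2
  -> A = 2
B = 21^11 mod 29  (bits of 11 = 1011)
  bit 0 = 1: r = r^2 * 21 mod 29 = 1^2 * 21 = 1*21 = 21
  bit 1 = 0: r = r^2 mod 29 = 21^2 = 6
  bit 2 = 1: r = r^2 * 21 mod 29 = 6^2 * 21 = 7*21 = 2
  bit 3 = 1: r = r^2 * 21 mod 29 = 2^2 * 21 = 4*21 = 26
  -> B = 26
s = B^a = 26^5 mod 29  (bits of 5 = 101)
  bit 0 = 1: r = r^2 * 26 mod 29 = 1^2 * 26 = 1*26 = 26
  bit 1 = 0: r = r^2 mod 29 = 26^2 = 9
  bit 2 = 1: r = r^2 * 26 mod 29 = 9^2 * 26 = 23*26 = 18
  -> s = B^a = 18

Answer: 18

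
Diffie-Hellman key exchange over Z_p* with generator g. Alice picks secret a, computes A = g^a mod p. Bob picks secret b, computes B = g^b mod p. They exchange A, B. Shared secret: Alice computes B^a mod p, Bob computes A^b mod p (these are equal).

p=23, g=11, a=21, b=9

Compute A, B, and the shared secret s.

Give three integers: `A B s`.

Answer: 21 19 17

Derivation:
A = 11^21 mod 23  (bits of 21 = 10101)
  bit 0 = 1: r = r^2 * 11 mod 23 = 1^2 * 11 = 1*11 = 11
  bit 1 = 0: r = r^2 mod 23 = 11^2 = 6
  bit 2 = 1: r = r^2 * 11 mod 23 = 6^2 * 11 = 13*11 = 5
  bit 3 = 0: r = r^2 mod 23 = 5^2 = 2
  bit 4 = 1: r = r^2 * 11 mod 23 = 2^2 * 11 = 4*11 = 21
  -> A = 21
B = 11^9 mod 23  (bits of 9 = 1001)
  bit 0 = 1: r = r^2 * 11 mod 23 = 1^2 * 11 = 1*11 = 11
  bit 1 = 0: r = r^2 mod 23 = 11^2 = 6
  bit 2 = 0: r = r^2 mod 23 = 6^2 = 13
  bit 3 = 1: r = r^2 * 11 mod 23 = 13^2 * 11 = 8*11 = 19
  -> B = 19
s = B^a = 19^21 mod 23  (bits of 21 = 10101)
  bit 0 = 1: r = r^2 * 19 mod 23 = 1^2 * 19 = 1*19 = 19
  bit 1 = 0: r = r^2 mod 23 = 19^2 = 16
  bit 2 = 1: r = r^2 * 19 mod 23 = 16^2 * 19 = 3*19 = 11
  bit 3 = 0: r = r^2 mod 23 = 11^2 = 6
  bit 4 = 1: r = r^2 * 19 mod 23 = 6^2 * 19 = 13*19 = 17
  -> s = B^a = 17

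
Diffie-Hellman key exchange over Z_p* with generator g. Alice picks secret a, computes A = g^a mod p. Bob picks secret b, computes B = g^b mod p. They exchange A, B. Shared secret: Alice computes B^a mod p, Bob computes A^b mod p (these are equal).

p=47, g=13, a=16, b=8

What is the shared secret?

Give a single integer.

A = 13^16 mod 47  (bits of 16 = 10000)
  bit 0 = 1: r = r^2 * 13 mod 47 = 1^2 * 13 = 1*13 = 13
  bit 1 = 0: r = r^2 mod 47 = 13^2 = 28
  bit 2 = 0: r = r^2 mod 47 = 28^2 = 32
  bit 3 = 0: r = r^2 mod 47 = 32^2 = 37
  bit 4 = 0: r = r^2 mod 47 = 37^2 = 6
  -> A = 6
B = 13^8 mod 47  (bits of 8 = 1000)
  bit 0 = 1: r = r^2 * 13 mod 47 = 1^2 * 13 = 1*13 = 13
  bit 1 = 0: r = r^2 mod 47 = 13^2 = 28
  bit 2 = 0: r = r^2 mod 47 = 28^2 = 32
  bit 3 = 0: r = r^2 mod 47 = 32^2 = 37
  -> B = 37
s = B^a = 37^16 mod 47  (bits of 16 = 10000)
  bit 0 = 1: r = r^2 * 37 mod 47 = 1^2 * 37 = 1*37 = 37
  bit 1 = 0: r = r^2 mod 47 = 37^2 = 6
  bit 2 = 0: r = r^2 mod 47 = 6^2 = 36
  bit 3 = 0: r = r^2 mod 47 = 36^2 = 27
  bit 4 = 0: r = r^2 mod 47 = 27^2 = 24
  -> s = B^a = 24

Answer: 24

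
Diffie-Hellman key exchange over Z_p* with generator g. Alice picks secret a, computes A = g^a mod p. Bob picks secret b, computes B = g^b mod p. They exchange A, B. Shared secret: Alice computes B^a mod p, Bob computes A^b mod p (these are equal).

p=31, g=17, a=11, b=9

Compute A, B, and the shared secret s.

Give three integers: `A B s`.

A = 17^11 mod 31  (bits of 11 = 1011)
  bit 0 = 1: r = r^2 * 17 mod 31 = 1^2 * 17 = 1*17 = 17
  bit 1 = 0: r = r^2 mod 31 = 17^2 = 10
  bit 2 = 1: r = r^2 * 17 mod 31 = 10^2 * 17 = 7*17 = 26
  bit 3 = 1: r = r^2 * 17 mod 31 = 26^2 * 17 = 25*17 = 22
  -> A = 22
B = 17^9 mod 31  (bits of 9 = 1001)
  bit 0 = 1: r = r^2 * 17 mod 31 = 1^2 * 17 = 1*17 = 17
  bit 1 = 0: r = r^2 mod 31 = 17^2 = 10
  bit 2 = 0: r = r^2 mod 31 = 10^2 = 7
  bit 3 = 1: r = r^2 * 17 mod 31 = 7^2 * 17 = 18*17 = 27
  -> B = 27
s = B^a = 27^11 mod 31  (bits of 11 = 1011)
  bit 0 = 1: r = r^2 * 27 mod 31 = 1^2 * 27 = 1*27 = 27
  bit 1 = 0: r = r^2 mod 31 = 27^2 = 16
  bit 2 = 1: r = r^2 * 27 mod 31 = 16^2 * 27 = 8*27 = 30
  bit 3 = 1: r = r^2 * 27 mod 31 = 30^2 * 27 = 1*27 = 27
  -> s = B^a = 27

Answer: 22 27 27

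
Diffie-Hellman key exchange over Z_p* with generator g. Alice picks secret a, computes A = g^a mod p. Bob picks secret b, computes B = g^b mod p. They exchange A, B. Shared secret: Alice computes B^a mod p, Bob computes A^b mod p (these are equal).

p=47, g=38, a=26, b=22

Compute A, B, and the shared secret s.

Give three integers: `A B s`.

Answer: 24 21 2

Derivation:
A = 38^26 mod 47  (bits of 26 = 11010)
  bit 0 = 1: r = r^2 * 38 mod 47 = 1^2 * 38 = 1*38 = 38
  bit 1 = 1: r = r^2 * 38 mod 47 = 38^2 * 38 = 34*38 = 23
  bit 2 = 0: r = r^2 mod 47 = 23^2 = 12
  bit 3 = 1: r = r^2 * 38 mod 47 = 12^2 * 38 = 3*38 = 20
  bit 4 = 0: r = r^2 mod 47 = 20^2 = 24
  -> A = 24
B = 38^22 mod 47  (bits of 22 = 10110)
  bit 0 = 1: r = r^2 * 38 mod 47 = 1^2 * 38 = 1*38 = 38
  bit 1 = 0: r = r^2 mod 47 = 38^2 = 34
  bit 2 = 1: r = r^2 * 38 mod 47 = 34^2 * 38 = 28*38 = 30
  bit 3 = 1: r = r^2 * 38 mod 47 = 30^2 * 38 = 7*38 = 31
  bit 4 = 0: r = r^2 mod 47 = 31^2 = 21
  -> B = 21
s = B^a = 21^26 mod 47  (bits of 26 = 11010)
  bit 0 = 1: r = r^2 * 21 mod 47 = 1^2 * 21 = 1*21 = 21
  bit 1 = 1: r = r^2 * 21 mod 47 = 21^2 * 21 = 18*21 = 2
  bit 2 = 0: r = r^2 mod 47 = 2^2 = 4
  bit 3 = 1: r = r^2 * 21 mod 47 = 4^2 * 21 = 16*21 = 7
  bit 4 = 0: r = r^2 mod 47 = 7^2 = 2
  -> s = B^a = 2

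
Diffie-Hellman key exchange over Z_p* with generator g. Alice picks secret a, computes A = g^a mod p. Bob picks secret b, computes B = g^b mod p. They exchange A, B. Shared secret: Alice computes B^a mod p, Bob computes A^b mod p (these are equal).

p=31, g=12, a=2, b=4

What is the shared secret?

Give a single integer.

Answer: 9

Derivation:
A = 12^2 mod 31  (bits of 2 = 10)
  bit 0 = 1: r = r^2 * 12 mod 31 = 1^2 * 12 = 1*12 = 12
  bit 1 = 0: r = r^2 mod 31 = 12^2 = 20
  -> A = 20
B = 12^4 mod 31  (bits of 4 = 100)
  bit 0 = 1: r = r^2 * 12 mod 31 = 1^2 * 12 = 1*12 = 12
  bit 1 = 0: r = r^2 mod 31 = 12^2 = 20
  bit 2 = 0: r = r^2 mod 31 = 20^2 = 28
  -> B = 28
s = B^a = 28^2 mod 31  (bits of 2 = 10)
  bit 0 = 1: r = r^2 * 28 mod 31 = 1^2 * 28 = 1*28 = 28
  bit 1 = 0: r = r^2 mod 31 = 28^2 = 9
  -> s = B^a = 9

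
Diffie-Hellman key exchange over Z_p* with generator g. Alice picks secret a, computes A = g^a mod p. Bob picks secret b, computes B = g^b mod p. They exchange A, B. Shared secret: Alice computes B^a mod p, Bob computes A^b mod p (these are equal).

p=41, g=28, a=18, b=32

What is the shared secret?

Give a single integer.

Answer: 18

Derivation:
A = 28^18 mod 41  (bits of 18 = 10010)
  bit 0 = 1: r = r^2 * 28 mod 41 = 1^2 * 28 = 1*28 = 28
  bit 1 = 0: r = r^2 mod 41 = 28^2 = 5
  bit 2 = 0: r = r^2 mod 41 = 5^2 = 25
  bit 3 = 1: r = r^2 * 28 mod 41 = 25^2 * 28 = 10*28 = 34
  bit 4 = 0: r = r^2 mod 41 = 34^2 = 8
  -> A = 8
B = 28^32 mod 41  (bits of 32 = 100000)
  bit 0 = 1: r = r^2 * 28 mod 41 = 1^2 * 28 = 1*28 = 28
  bit 1 = 0: r = r^2 mod 41 = 28^2 = 5
  bit 2 = 0: r = r^2 mod 41 = 5^2 = 25
  bit 3 = 0: r = r^2 mod 41 = 25^2 = 10
  bit 4 = 0: r = r^2 mod 41 = 10^2 = 18
  bit 5 = 0: r = r^2 mod 41 = 18^2 = 37
  -> B = 37
s = B^a = 37^18 mod 41  (bits of 18 = 10010)
  bit 0 = 1: r = r^2 * 37 mod 41 = 1^2 * 37 = 1*37 = 37
  bit 1 = 0: r = r^2 mod 41 = 37^2 = 16
  bit 2 = 0: r = r^2 mod 41 = 16^2 = 10
  bit 3 = 1: r = r^2 * 37 mod 41 = 10^2 * 37 = 18*37 = 10
  bit 4 = 0: r = r^2 mod 41 = 10^2 = 18
  -> s = B^a = 18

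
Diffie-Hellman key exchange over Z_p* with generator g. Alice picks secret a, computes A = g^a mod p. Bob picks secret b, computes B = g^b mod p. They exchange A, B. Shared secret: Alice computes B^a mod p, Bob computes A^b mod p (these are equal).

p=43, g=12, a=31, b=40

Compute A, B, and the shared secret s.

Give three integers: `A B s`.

Answer: 5 23 31

Derivation:
A = 12^31 mod 43  (bits of 31 = 11111)
  bit 0 = 1: r = r^2 * 12 mod 43 = 1^2 * 12 = 1*12 = 12
  bit 1 = 1: r = r^2 * 12 mod 43 = 12^2 * 12 = 15*12 = 8
  bit 2 = 1: r = r^2 * 12 mod 43 = 8^2 * 12 = 21*12 = 37
  bit 3 = 1: r = r^2 * 12 mod 43 = 37^2 * 12 = 36*12 = 2
  bit 4 = 1: r = r^2 * 12 mod 43 = 2^2 * 12 = 4*12 = 5
  -> A = 5
B = 12^40 mod 43  (bits of 40 = 101000)
  bit 0 = 1: r = r^2 * 12 mod 43 = 1^2 * 12 = 1*12 = 12
  bit 1 = 0: r = r^2 mod 43 = 12^2 = 15
  bit 2 = 1: r = r^2 * 12 mod 43 = 15^2 * 12 = 10*12 = 34
  bit 3 = 0: r = r^2 mod 43 = 34^2 = 38
  bit 4 = 0: r = r^2 mod 43 = 38^2 = 25
  bit 5 = 0: r = r^2 mod 43 = 25^2 = 23
  -> B = 23
s = B^a = 23^31 mod 43  (bits of 31 = 11111)
  bit 0 = 1: r = r^2 * 23 mod 43 = 1^2 * 23 = 1*23 = 23
  bit 1 = 1: r = r^2 * 23 mod 43 = 23^2 * 23 = 13*23 = 41
  bit 2 = 1: r = r^2 * 23 mod 43 = 41^2 * 23 = 4*23 = 6
  bit 3 = 1: r = r^2 * 23 mod 43 = 6^2 * 23 = 36*23 = 11
  bit 4 = 1: r = r^2 * 23 mod 43 = 11^2 * 23 = 35*23 = 31
  -> s = B^a = 31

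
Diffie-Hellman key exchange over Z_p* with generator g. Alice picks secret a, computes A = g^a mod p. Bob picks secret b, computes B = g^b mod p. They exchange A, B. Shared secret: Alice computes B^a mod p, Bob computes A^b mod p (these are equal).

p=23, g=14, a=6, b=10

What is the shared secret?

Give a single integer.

A = 14^6 mod 23  (bits of 6 = 110)
  bit 0 = 1: r = r^2 * 14 mod 23 = 1^2 * 14 = 1*14 = 14
  bit 1 = 1: r = r^2 * 14 mod 23 = 14^2 * 14 = 12*14 = 7
  bit 2 = 0: r = r^2 mod 23 = 7^2 = 3
  -> A = 3
B = 14^10 mod 23  (bits of 10 = 1010)
  bit 0 = 1: r = r^2 * 14 mod 23 = 1^2 * 14 = 1*14 = 14
  bit 1 = 0: r = r^2 mod 23 = 14^2 = 12
  bit 2 = 1: r = r^2 * 14 mod 23 = 12^2 * 14 = 6*14 = 15
  bit 3 = 0: r = r^2 mod 23 = 15^2 = 18
  -> B = 18
s = B^a = 18^6 mod 23  (bits of 6 = 110)
  bit 0 = 1: r = r^2 * 18 mod 23 = 1^2 * 18 = 1*18 = 18
  bit 1 = 1: r = r^2 * 18 mod 23 = 18^2 * 18 = 2*18 = 13
  bit 2 = 0: r = r^2 mod 23 = 13^2 = 8
  -> s = B^a = 8

Answer: 8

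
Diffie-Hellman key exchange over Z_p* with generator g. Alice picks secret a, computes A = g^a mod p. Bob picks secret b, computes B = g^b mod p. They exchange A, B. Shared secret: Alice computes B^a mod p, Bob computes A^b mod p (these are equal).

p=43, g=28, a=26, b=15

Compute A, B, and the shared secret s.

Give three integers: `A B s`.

Answer: 38 39 35

Derivation:
A = 28^26 mod 43  (bits of 26 = 11010)
  bit 0 = 1: r = r^2 * 28 mod 43 = 1^2 * 28 = 1*28 = 28
  bit 1 = 1: r = r^2 * 28 mod 43 = 28^2 * 28 = 10*28 = 22
  bit 2 = 0: r = r^2 mod 43 = 22^2 = 11
  bit 3 = 1: r = r^2 * 28 mod 43 = 11^2 * 28 = 35*28 = 34
  bit 4 = 0: r = r^2 mod 43 = 34^2 = 38
  -> A = 38
B = 28^15 mod 43  (bits of 15 = 1111)
  bit 0 = 1: r = r^2 * 28 mod 43 = 1^2 * 28 = 1*28 = 28
  bit 1 = 1: r = r^2 * 28 mod 43 = 28^2 * 28 = 10*28 = 22
  bit 2 = 1: r = r^2 * 28 mod 43 = 22^2 * 28 = 11*28 = 7
  bit 3 = 1: r = r^2 * 28 mod 43 = 7^2 * 28 = 6*28 = 39
  -> B = 39
s = B^a = 39^26 mod 43  (bits of 26 = 11010)
  bit 0 = 1: r = r^2 * 39 mod 43 = 1^2 * 39 = 1*39 = 39
  bit 1 = 1: r = r^2 * 39 mod 43 = 39^2 * 39 = 16*39 = 22
  bit 2 = 0: r = r^2 mod 43 = 22^2 = 11
  bit 3 = 1: r = r^2 * 39 mod 43 = 11^2 * 39 = 35*39 = 32
  bit 4 = 0: r = r^2 mod 43 = 32^2 = 35
  -> s = B^a = 35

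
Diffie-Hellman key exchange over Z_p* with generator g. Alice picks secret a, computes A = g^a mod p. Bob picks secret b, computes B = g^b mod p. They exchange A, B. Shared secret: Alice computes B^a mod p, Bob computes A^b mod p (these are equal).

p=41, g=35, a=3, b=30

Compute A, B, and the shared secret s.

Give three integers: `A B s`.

Answer: 30 9 32

Derivation:
A = 35^3 mod 41  (bits of 3 = 11)
  bit 0 = 1: r = r^2 * 35 mod 41 = 1^2 * 35 = 1*35 = 35
  bit 1 = 1: r = r^2 * 35 mod 41 = 35^2 * 35 = 36*35 = 30
  -> A = 30
B = 35^30 mod 41  (bits of 30 = 11110)
  bit 0 = 1: r = r^2 * 35 mod 41 = 1^2 * 35 = 1*35 = 35
  bit 1 = 1: r = r^2 * 35 mod 41 = 35^2 * 35 = 36*35 = 30
  bit 2 = 1: r = r^2 * 35 mod 41 = 30^2 * 35 = 39*35 = 12
  bit 3 = 1: r = r^2 * 35 mod 41 = 12^2 * 35 = 21*35 = 38
  bit 4 = 0: r = r^2 mod 41 = 38^2 = 9
  -> B = 9
s = B^a = 9^3 mod 41  (bits of 3 = 11)
  bit 0 = 1: r = r^2 * 9 mod 41 = 1^2 * 9 = 1*9 = 9
  bit 1 = 1: r = r^2 * 9 mod 41 = 9^2 * 9 = 40*9 = 32
  -> s = B^a = 32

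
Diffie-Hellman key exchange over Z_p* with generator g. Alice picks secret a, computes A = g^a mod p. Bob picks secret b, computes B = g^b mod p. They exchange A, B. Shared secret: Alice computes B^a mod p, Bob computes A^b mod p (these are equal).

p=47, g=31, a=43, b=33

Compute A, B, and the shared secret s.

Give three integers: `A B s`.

A = 31^43 mod 47  (bits of 43 = 101011)
  bit 0 = 1: r = r^2 * 31 mod 47 = 1^2 * 31 = 1*31 = 31
  bit 1 = 0: r = r^2 mod 47 = 31^2 = 21
  bit 2 = 1: r = r^2 * 31 mod 47 = 21^2 * 31 = 18*31 = 41
  bit 3 = 0: r = r^2 mod 47 = 41^2 = 36
  bit 4 = 1: r = r^2 * 31 mod 47 = 36^2 * 31 = 27*31 = 38
  bit 5 = 1: r = r^2 * 31 mod 47 = 38^2 * 31 = 34*31 = 20
  -> A = 20
B = 31^33 mod 47  (bits of 33 = 100001)
  bit 0 = 1: r = r^2 * 31 mod 47 = 1^2 * 31 = 1*31 = 31
  bit 1 = 0: r = r^2 mod 47 = 31^2 = 21
  bit 2 = 0: r = r^2 mod 47 = 21^2 = 18
  bit 3 = 0: r = r^2 mod 47 = 18^2 = 42
  bit 4 = 0: r = r^2 mod 47 = 42^2 = 25
  bit 5 = 1: r = r^2 * 31 mod 47 = 25^2 * 31 = 14*31 = 11
  -> B = 11
s = B^a = 11^43 mod 47  (bits of 43 = 101011)
  bit 0 = 1: r = r^2 * 11 mod 47 = 1^2 * 11 = 1*11 = 11
  bit 1 = 0: r = r^2 mod 47 = 11^2 = 27
  bit 2 = 1: r = r^2 * 11 mod 47 = 27^2 * 11 = 24*11 = 29
  bit 3 = 0: r = r^2 mod 47 = 29^2 = 42
  bit 4 = 1: r = r^2 * 11 mod 47 = 42^2 * 11 = 25*11 = 40
  bit 5 = 1: r = r^2 * 11 mod 47 = 40^2 * 11 = 2*11 = 22
  -> s = B^a = 22

Answer: 20 11 22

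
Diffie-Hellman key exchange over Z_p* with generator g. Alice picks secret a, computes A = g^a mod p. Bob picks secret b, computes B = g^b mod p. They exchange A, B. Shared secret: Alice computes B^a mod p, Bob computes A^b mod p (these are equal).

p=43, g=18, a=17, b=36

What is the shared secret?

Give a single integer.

Answer: 16

Derivation:
A = 18^17 mod 43  (bits of 17 = 10001)
  bit 0 = 1: r = r^2 * 18 mod 43 = 1^2 * 18 = 1*18 = 18
  bit 1 = 0: r = r^2 mod 43 = 18^2 = 23
  bit 2 = 0: r = r^2 mod 43 = 23^2 = 13
  bit 3 = 0: r = r^2 mod 43 = 13^2 = 40
  bit 4 = 1: r = r^2 * 18 mod 43 = 40^2 * 18 = 9*18 = 33
  -> A = 33
B = 18^36 mod 43  (bits of 36 = 100100)
  bit 0 = 1: r = r^2 * 18 mod 43 = 1^2 * 18 = 1*18 = 18
  bit 1 = 0: r = r^2 mod 43 = 18^2 = 23
  bit 2 = 0: r = r^2 mod 43 = 23^2 = 13
  bit 3 = 1: r = r^2 * 18 mod 43 = 13^2 * 18 = 40*18 = 32
  bit 4 = 0: r = r^2 mod 43 = 32^2 = 35
  bit 5 = 0: r = r^2 mod 43 = 35^2 = 21
  -> B = 21
s = B^a = 21^17 mod 43  (bits of 17 = 10001)
  bit 0 = 1: r = r^2 * 21 mod 43 = 1^2 * 21 = 1*21 = 21
  bit 1 = 0: r = r^2 mod 43 = 21^2 = 11
  bit 2 = 0: r = r^2 mod 43 = 11^2 = 35
  bit 3 = 0: r = r^2 mod 43 = 35^2 = 21
  bit 4 = 1: r = r^2 * 21 mod 43 = 21^2 * 21 = 11*21 = 16
  -> s = B^a = 16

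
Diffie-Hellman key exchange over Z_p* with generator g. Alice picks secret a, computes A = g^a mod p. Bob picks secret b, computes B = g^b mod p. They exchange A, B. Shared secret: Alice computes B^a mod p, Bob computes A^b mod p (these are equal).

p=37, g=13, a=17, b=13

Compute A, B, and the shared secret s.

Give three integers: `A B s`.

A = 13^17 mod 37  (bits of 17 = 10001)
  bit 0 = 1: r = r^2 * 13 mod 37 = 1^2 * 13 = 1*13 = 13
  bit 1 = 0: r = r^2 mod 37 = 13^2 = 21
  bit 2 = 0: r = r^2 mod 37 = 21^2 = 34
  bit 3 = 0: r = r^2 mod 37 = 34^2 = 9
  bit 4 = 1: r = r^2 * 13 mod 37 = 9^2 * 13 = 7*13 = 17
  -> A = 17
B = 13^13 mod 37  (bits of 13 = 1101)
  bit 0 = 1: r = r^2 * 13 mod 37 = 1^2 * 13 = 1*13 = 13
  bit 1 = 1: r = r^2 * 13 mod 37 = 13^2 * 13 = 21*13 = 14
  bit 2 = 0: r = r^2 mod 37 = 14^2 = 11
  bit 3 = 1: r = r^2 * 13 mod 37 = 11^2 * 13 = 10*13 = 19
  -> B = 19
s = B^a = 19^17 mod 37  (bits of 17 = 10001)
  bit 0 = 1: r = r^2 * 19 mod 37 = 1^2 * 19 = 1*19 = 19
  bit 1 = 0: r = r^2 mod 37 = 19^2 = 28
  bit 2 = 0: r = r^2 mod 37 = 28^2 = 7
  bit 3 = 0: r = r^2 mod 37 = 7^2 = 12
  bit 4 = 1: r = r^2 * 19 mod 37 = 12^2 * 19 = 33*19 = 35
  -> s = B^a = 35

Answer: 17 19 35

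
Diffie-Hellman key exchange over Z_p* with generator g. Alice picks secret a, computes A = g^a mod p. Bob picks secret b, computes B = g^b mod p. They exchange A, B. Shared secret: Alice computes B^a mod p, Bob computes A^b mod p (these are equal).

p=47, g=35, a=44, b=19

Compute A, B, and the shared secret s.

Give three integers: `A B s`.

A = 35^44 mod 47  (bits of 44 = 101100)
  bit 0 = 1: r = r^2 * 35 mod 47 = 1^2 * 35 = 1*35 = 35
  bit 1 = 0: r = r^2 mod 47 = 35^2 = 3
  bit 2 = 1: r = r^2 * 35 mod 47 = 3^2 * 35 = 9*35 = 33
  bit 3 = 1: r = r^2 * 35 mod 47 = 33^2 * 35 = 8*35 = 45
  bit 4 = 0: r = r^2 mod 47 = 45^2 = 4
  bit 5 = 0: r = r^2 mod 47 = 4^2 = 16
  -> A = 16
B = 35^19 mod 47  (bits of 19 = 10011)
  bit 0 = 1: r = r^2 * 35 mod 47 = 1^2 * 35 = 1*35 = 35
  bit 1 = 0: r = r^2 mod 47 = 35^2 = 3
  bit 2 = 0: r = r^2 mod 47 = 3^2 = 9
  bit 3 = 1: r = r^2 * 35 mod 47 = 9^2 * 35 = 34*35 = 15
  bit 4 = 1: r = r^2 * 35 mod 47 = 15^2 * 35 = 37*35 = 26
  -> B = 26
s = B^a = 26^44 mod 47  (bits of 44 = 101100)
  bit 0 = 1: r = r^2 * 26 mod 47 = 1^2 * 26 = 1*26 = 26
  bit 1 = 0: r = r^2 mod 47 = 26^2 = 18
  bit 2 = 1: r = r^2 * 26 mod 47 = 18^2 * 26 = 42*26 = 11
  bit 3 = 1: r = r^2 * 26 mod 47 = 11^2 * 26 = 27*26 = 44
  bit 4 = 0: r = r^2 mod 47 = 44^2 = 9
  bit 5 = 0: r = r^2 mod 47 = 9^2 = 34
  -> s = B^a = 34

Answer: 16 26 34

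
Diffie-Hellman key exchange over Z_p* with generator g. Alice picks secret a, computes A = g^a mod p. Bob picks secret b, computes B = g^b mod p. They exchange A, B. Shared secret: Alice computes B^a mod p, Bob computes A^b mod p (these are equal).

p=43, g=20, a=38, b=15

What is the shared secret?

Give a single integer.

A = 20^38 mod 43  (bits of 38 = 100110)
  bit 0 = 1: r = r^2 * 20 mod 43 = 1^2 * 20 = 1*20 = 20
  bit 1 = 0: r = r^2 mod 43 = 20^2 = 13
  bit 2 = 0: r = r^2 mod 43 = 13^2 = 40
  bit 3 = 1: r = r^2 * 20 mod 43 = 40^2 * 20 = 9*20 = 8
  bit 4 = 1: r = r^2 * 20 mod 43 = 8^2 * 20 = 21*20 = 33
  bit 5 = 0: r = r^2 mod 43 = 33^2 = 14
  -> A = 14
B = 20^15 mod 43  (bits of 15 = 1111)
  bit 0 = 1: r = r^2 * 20 mod 43 = 1^2 * 20 = 1*20 = 20
  bit 1 = 1: r = r^2 * 20 mod 43 = 20^2 * 20 = 13*20 = 2
  bit 2 = 1: r = r^2 * 20 mod 43 = 2^2 * 20 = 4*20 = 37
  bit 3 = 1: r = r^2 * 20 mod 43 = 37^2 * 20 = 36*20 = 32
  -> B = 32
s = B^a = 32^38 mod 43  (bits of 38 = 100110)
  bit 0 = 1: r = r^2 * 32 mod 43 = 1^2 * 32 = 1*32 = 32
  bit 1 = 0: r = r^2 mod 43 = 32^2 = 35
  bit 2 = 0: r = r^2 mod 43 = 35^2 = 21
  bit 3 = 1: r = r^2 * 32 mod 43 = 21^2 * 32 = 11*32 = 8
  bit 4 = 1: r = r^2 * 32 mod 43 = 8^2 * 32 = 21*32 = 27
  bit 5 = 0: r = r^2 mod 43 = 27^2 = 41
  -> s = B^a = 41

Answer: 41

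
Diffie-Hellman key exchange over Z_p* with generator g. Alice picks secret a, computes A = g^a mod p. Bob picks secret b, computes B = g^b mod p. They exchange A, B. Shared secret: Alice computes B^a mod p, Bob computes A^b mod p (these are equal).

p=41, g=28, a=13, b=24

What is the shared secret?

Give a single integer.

Answer: 37

Derivation:
A = 28^13 mod 41  (bits of 13 = 1101)
  bit 0 = 1: r = r^2 * 28 mod 41 = 1^2 * 28 = 1*28 = 28
  bit 1 = 1: r = r^2 * 28 mod 41 = 28^2 * 28 = 5*28 = 17
  bit 2 = 0: r = r^2 mod 41 = 17^2 = 2
  bit 3 = 1: r = r^2 * 28 mod 41 = 2^2 * 28 = 4*28 = 30
  -> A = 30
B = 28^24 mod 41  (bits of 24 = 11000)
  bit 0 = 1: r = r^2 * 28 mod 41 = 1^2 * 28 = 1*28 = 28
  bit 1 = 1: r = r^2 * 28 mod 41 = 28^2 * 28 = 5*28 = 17
  bit 2 = 0: r = r^2 mod 41 = 17^2 = 2
  bit 3 = 0: r = r^2 mod 41 = 2^2 = 4
  bit 4 = 0: r = r^2 mod 41 = 4^2 = 16
  -> B = 16
s = B^a = 16^13 mod 41  (bits of 13 = 1101)
  bit 0 = 1: r = r^2 * 16 mod 41 = 1^2 * 16 = 1*16 = 16
  bit 1 = 1: r = r^2 * 16 mod 41 = 16^2 * 16 = 10*16 = 37
  bit 2 = 0: r = r^2 mod 41 = 37^2 = 16
  bit 3 = 1: r = r^2 * 16 mod 41 = 16^2 * 16 = 10*16 = 37
  -> s = B^a = 37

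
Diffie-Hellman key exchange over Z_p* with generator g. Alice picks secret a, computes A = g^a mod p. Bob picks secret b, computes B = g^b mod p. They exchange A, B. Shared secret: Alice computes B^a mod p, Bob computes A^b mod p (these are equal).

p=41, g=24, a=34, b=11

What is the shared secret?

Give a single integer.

Answer: 5

Derivation:
A = 24^34 mod 41  (bits of 34 = 100010)
  bit 0 = 1: r = r^2 * 24 mod 41 = 1^2 * 24 = 1*24 = 24
  bit 1 = 0: r = r^2 mod 41 = 24^2 = 2
  bit 2 = 0: r = r^2 mod 41 = 2^2 = 4
  bit 3 = 0: r = r^2 mod 41 = 4^2 = 16
  bit 4 = 1: r = r^2 * 24 mod 41 = 16^2 * 24 = 10*24 = 35
  bit 5 = 0: r = r^2 mod 41 = 35^2 = 36
  -> A = 36
B = 24^11 mod 41  (bits of 11 = 1011)
  bit 0 = 1: r = r^2 * 24 mod 41 = 1^2 * 24 = 1*24 = 24
  bit 1 = 0: r = r^2 mod 41 = 24^2 = 2
  bit 2 = 1: r = r^2 * 24 mod 41 = 2^2 * 24 = 4*24 = 14
  bit 3 = 1: r = r^2 * 24 mod 41 = 14^2 * 24 = 32*24 = 30
  -> B = 30
s = B^a = 30^34 mod 41  (bits of 34 = 100010)
  bit 0 = 1: r = r^2 * 30 mod 41 = 1^2 * 30 = 1*30 = 30
  bit 1 = 0: r = r^2 mod 41 = 30^2 = 39
  bit 2 = 0: r = r^2 mod 41 = 39^2 = 4
  bit 3 = 0: r = r^2 mod 41 = 4^2 = 16
  bit 4 = 1: r = r^2 * 30 mod 41 = 16^2 * 30 = 10*30 = 13
  bit 5 = 0: r = r^2 mod 41 = 13^2 = 5
  -> s = B^a = 5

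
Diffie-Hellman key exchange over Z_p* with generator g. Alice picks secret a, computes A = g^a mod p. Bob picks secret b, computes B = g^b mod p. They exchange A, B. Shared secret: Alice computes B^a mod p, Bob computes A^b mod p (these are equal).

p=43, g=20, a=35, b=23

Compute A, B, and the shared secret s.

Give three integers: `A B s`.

A = 20^35 mod 43  (bits of 35 = 100011)
  bit 0 = 1: r = r^2 * 20 mod 43 = 1^2 * 20 = 1*20 = 20
  bit 1 = 0: r = r^2 mod 43 = 20^2 = 13
  bit 2 = 0: r = r^2 mod 43 = 13^2 = 40
  bit 3 = 0: r = r^2 mod 43 = 40^2 = 9
  bit 4 = 1: r = r^2 * 20 mod 43 = 9^2 * 20 = 38*20 = 29
  bit 5 = 1: r = r^2 * 20 mod 43 = 29^2 * 20 = 24*20 = 7
  -> A = 7
B = 20^23 mod 43  (bits of 23 = 10111)
  bit 0 = 1: r = r^2 * 20 mod 43 = 1^2 * 20 = 1*20 = 20
  bit 1 = 0: r = r^2 mod 43 = 20^2 = 13
  bit 2 = 1: r = r^2 * 20 mod 43 = 13^2 * 20 = 40*20 = 26
  bit 3 = 1: r = r^2 * 20 mod 43 = 26^2 * 20 = 31*20 = 18
  bit 4 = 1: r = r^2 * 20 mod 43 = 18^2 * 20 = 23*20 = 30
  -> B = 30
s = B^a = 30^35 mod 43  (bits of 35 = 100011)
  bit 0 = 1: r = r^2 * 30 mod 43 = 1^2 * 30 = 1*30 = 30
  bit 1 = 0: r = r^2 mod 43 = 30^2 = 40
  bit 2 = 0: r = r^2 mod 43 = 40^2 = 9
  bit 3 = 0: r = r^2 mod 43 = 9^2 = 38
  bit 4 = 1: r = r^2 * 30 mod 43 = 38^2 * 30 = 25*30 = 19
  bit 5 = 1: r = r^2 * 30 mod 43 = 19^2 * 30 = 17*30 = 37
  -> s = B^a = 37

Answer: 7 30 37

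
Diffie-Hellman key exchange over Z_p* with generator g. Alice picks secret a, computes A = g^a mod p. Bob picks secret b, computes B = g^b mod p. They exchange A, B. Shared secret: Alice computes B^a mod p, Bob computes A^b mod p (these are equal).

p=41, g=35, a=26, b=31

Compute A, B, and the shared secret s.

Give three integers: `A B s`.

Answer: 2 28 39

Derivation:
A = 35^26 mod 41  (bits of 26 = 11010)
  bit 0 = 1: r = r^2 * 35 mod 41 = 1^2 * 35 = 1*35 = 35
  bit 1 = 1: r = r^2 * 35 mod 41 = 35^2 * 35 = 36*35 = 30
  bit 2 = 0: r = r^2 mod 41 = 30^2 = 39
  bit 3 = 1: r = r^2 * 35 mod 41 = 39^2 * 35 = 4*35 = 17
  bit 4 = 0: r = r^2 mod 41 = 17^2 = 2
  -> A = 2
B = 35^31 mod 41  (bits of 31 = 11111)
  bit 0 = 1: r = r^2 * 35 mod 41 = 1^2 * 35 = 1*35 = 35
  bit 1 = 1: r = r^2 * 35 mod 41 = 35^2 * 35 = 36*35 = 30
  bit 2 = 1: r = r^2 * 35 mod 41 = 30^2 * 35 = 39*35 = 12
  bit 3 = 1: r = r^2 * 35 mod 41 = 12^2 * 35 = 21*35 = 38
  bit 4 = 1: r = r^2 * 35 mod 41 = 38^2 * 35 = 9*35 = 28
  -> B = 28
s = B^a = 28^26 mod 41  (bits of 26 = 11010)
  bit 0 = 1: r = r^2 * 28 mod 41 = 1^2 * 28 = 1*28 = 28
  bit 1 = 1: r = r^2 * 28 mod 41 = 28^2 * 28 = 5*28 = 17
  bit 2 = 0: r = r^2 mod 41 = 17^2 = 2
  bit 3 = 1: r = r^2 * 28 mod 41 = 2^2 * 28 = 4*28 = 30
  bit 4 = 0: r = r^2 mod 41 = 30^2 = 39
  -> s = B^a = 39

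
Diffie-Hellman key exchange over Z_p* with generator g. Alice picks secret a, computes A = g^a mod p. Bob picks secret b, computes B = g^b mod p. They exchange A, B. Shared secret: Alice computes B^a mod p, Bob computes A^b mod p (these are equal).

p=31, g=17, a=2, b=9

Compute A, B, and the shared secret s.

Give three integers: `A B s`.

A = 17^2 mod 31  (bits of 2 = 10)
  bit 0 = 1: r = r^2 * 17 mod 31 = 1^2 * 17 = 1*17 = 17
  bit 1 = 0: r = r^2 mod 31 = 17^2 = 10
  -> A = 10
B = 17^9 mod 31  (bits of 9 = 1001)
  bit 0 = 1: r = r^2 * 17 mod 31 = 1^2 * 17 = 1*17 = 17
  bit 1 = 0: r = r^2 mod 31 = 17^2 = 10
  bit 2 = 0: r = r^2 mod 31 = 10^2 = 7
  bit 3 = 1: r = r^2 * 17 mod 31 = 7^2 * 17 = 18*17 = 27
  -> B = 27
s = B^a = 27^2 mod 31  (bits of 2 = 10)
  bit 0 = 1: r = r^2 * 27 mod 31 = 1^2 * 27 = 1*27 = 27
  bit 1 = 0: r = r^2 mod 31 = 27^2 = 16
  -> s = B^a = 16

Answer: 10 27 16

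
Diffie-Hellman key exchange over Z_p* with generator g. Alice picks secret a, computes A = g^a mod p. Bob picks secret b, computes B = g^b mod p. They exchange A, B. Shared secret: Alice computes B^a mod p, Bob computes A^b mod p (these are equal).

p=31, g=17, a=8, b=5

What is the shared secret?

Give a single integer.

Answer: 25

Derivation:
A = 17^8 mod 31  (bits of 8 = 1000)
  bit 0 = 1: r = r^2 * 17 mod 31 = 1^2 * 17 = 1*17 = 17
  bit 1 = 0: r = r^2 mod 31 = 17^2 = 10
  bit 2 = 0: r = r^2 mod 31 = 10^2 = 7
  bit 3 = 0: r = r^2 mod 31 = 7^2 = 18
  -> A = 18
B = 17^5 mod 31  (bits of 5 = 101)
  bit 0 = 1: r = r^2 * 17 mod 31 = 1^2 * 17 = 1*17 = 17
  bit 1 = 0: r = r^2 mod 31 = 17^2 = 10
  bit 2 = 1: r = r^2 * 17 mod 31 = 10^2 * 17 = 7*17 = 26
  -> B = 26
s = B^a = 26^8 mod 31  (bits of 8 = 1000)
  bit 0 = 1: r = r^2 * 26 mod 31 = 1^2 * 26 = 1*26 = 26
  bit 1 = 0: r = r^2 mod 31 = 26^2 = 25
  bit 2 = 0: r = r^2 mod 31 = 25^2 = 5
  bit 3 = 0: r = r^2 mod 31 = 5^2 = 25
  -> s = B^a = 25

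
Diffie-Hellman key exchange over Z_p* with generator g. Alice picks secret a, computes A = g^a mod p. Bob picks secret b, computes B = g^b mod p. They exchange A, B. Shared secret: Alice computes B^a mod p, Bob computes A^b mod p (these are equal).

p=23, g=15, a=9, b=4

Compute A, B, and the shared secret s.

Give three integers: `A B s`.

A = 15^9 mod 23  (bits of 9 = 1001)
  bit 0 = 1: r = r^2 * 15 mod 23 = 1^2 * 15 = 1*15 = 15
  bit 1 = 0: r = r^2 mod 23 = 15^2 = 18
  bit 2 = 0: r = r^2 mod 23 = 18^2 = 2
  bit 3 = 1: r = r^2 * 15 mod 23 = 2^2 * 15 = 4*15 = 14
  -> A = 14
B = 15^4 mod 23  (bits of 4 = 100)
  bit 0 = 1: r = r^2 * 15 mod 23 = 1^2 * 15 = 1*15 = 15
  bit 1 = 0: r = r^2 mod 23 = 15^2 = 18
  bit 2 = 0: r = r^2 mod 23 = 18^2 = 2
  -> B = 2
s = B^a = 2^9 mod 23  (bits of 9 = 1001)
  bit 0 = 1: r = r^2 * 2 mod 23 = 1^2 * 2 = 1*2 = 2
  bit 1 = 0: r = r^2 mod 23 = 2^2 = 4
  bit 2 = 0: r = r^2 mod 23 = 4^2 = 16
  bit 3 = 1: r = r^2 * 2 mod 23 = 16^2 * 2 = 3*2 = 6
  -> s = B^a = 6

Answer: 14 2 6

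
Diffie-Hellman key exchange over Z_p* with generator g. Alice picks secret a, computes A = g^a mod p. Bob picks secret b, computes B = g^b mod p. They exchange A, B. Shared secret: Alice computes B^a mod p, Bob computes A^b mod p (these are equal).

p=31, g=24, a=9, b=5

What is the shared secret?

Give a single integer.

Answer: 30

Derivation:
A = 24^9 mod 31  (bits of 9 = 1001)
  bit 0 = 1: r = r^2 * 24 mod 31 = 1^2 * 24 = 1*24 = 24
  bit 1 = 0: r = r^2 mod 31 = 24^2 = 18
  bit 2 = 0: r = r^2 mod 31 = 18^2 = 14
  bit 3 = 1: r = r^2 * 24 mod 31 = 14^2 * 24 = 10*24 = 23
  -> A = 23
B = 24^5 mod 31  (bits of 5 = 101)
  bit 0 = 1: r = r^2 * 24 mod 31 = 1^2 * 24 = 1*24 = 24
  bit 1 = 0: r = r^2 mod 31 = 24^2 = 18
  bit 2 = 1: r = r^2 * 24 mod 31 = 18^2 * 24 = 14*24 = 26
  -> B = 26
s = B^a = 26^9 mod 31  (bits of 9 = 1001)
  bit 0 = 1: r = r^2 * 26 mod 31 = 1^2 * 26 = 1*26 = 26
  bit 1 = 0: r = r^2 mod 31 = 26^2 = 25
  bit 2 = 0: r = r^2 mod 31 = 25^2 = 5
  bit 3 = 1: r = r^2 * 26 mod 31 = 5^2 * 26 = 25*26 = 30
  -> s = B^a = 30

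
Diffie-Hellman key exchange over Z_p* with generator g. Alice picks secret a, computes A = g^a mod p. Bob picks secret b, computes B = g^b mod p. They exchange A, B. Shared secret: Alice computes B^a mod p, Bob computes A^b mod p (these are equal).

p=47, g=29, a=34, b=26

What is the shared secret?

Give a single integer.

Answer: 24

Derivation:
A = 29^34 mod 47  (bits of 34 = 100010)
  bit 0 = 1: r = r^2 * 29 mod 47 = 1^2 * 29 = 1*29 = 29
  bit 1 = 0: r = r^2 mod 47 = 29^2 = 42
  bit 2 = 0: r = r^2 mod 47 = 42^2 = 25
  bit 3 = 0: r = r^2 mod 47 = 25^2 = 14
  bit 4 = 1: r = r^2 * 29 mod 47 = 14^2 * 29 = 8*29 = 44
  bit 5 = 0: r = r^2 mod 47 = 44^2 = 9
  -> A = 9
B = 29^26 mod 47  (bits of 26 = 11010)
  bit 0 = 1: r = r^2 * 29 mod 47 = 1^2 * 29 = 1*29 = 29
  bit 1 = 1: r = r^2 * 29 mod 47 = 29^2 * 29 = 42*29 = 43
  bit 2 = 0: r = r^2 mod 47 = 43^2 = 16
  bit 3 = 1: r = r^2 * 29 mod 47 = 16^2 * 29 = 21*29 = 45
  bit 4 = 0: r = r^2 mod 47 = 45^2 = 4
  -> B = 4
s = B^a = 4^34 mod 47  (bits of 34 = 100010)
  bit 0 = 1: r = r^2 * 4 mod 47 = 1^2 * 4 = 1*4 = 4
  bit 1 = 0: r = r^2 mod 47 = 4^2 = 16
  bit 2 = 0: r = r^2 mod 47 = 16^2 = 21
  bit 3 = 0: r = r^2 mod 47 = 21^2 = 18
  bit 4 = 1: r = r^2 * 4 mod 47 = 18^2 * 4 = 42*4 = 27
  bit 5 = 0: r = r^2 mod 47 = 27^2 = 24
  -> s = B^a = 24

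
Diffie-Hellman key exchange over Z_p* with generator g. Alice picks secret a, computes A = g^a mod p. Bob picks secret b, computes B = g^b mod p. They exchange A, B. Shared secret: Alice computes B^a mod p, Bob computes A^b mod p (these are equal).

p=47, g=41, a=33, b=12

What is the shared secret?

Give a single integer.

A = 41^33 mod 47  (bits of 33 = 100001)
  bit 0 = 1: r = r^2 * 41 mod 47 = 1^2 * 41 = 1*41 = 41
  bit 1 = 0: r = r^2 mod 47 = 41^2 = 36
  bit 2 = 0: r = r^2 mod 47 = 36^2 = 27
  bit 3 = 0: r = r^2 mod 47 = 27^2 = 24
  bit 4 = 0: r = r^2 mod 47 = 24^2 = 12
  bit 5 = 1: r = r^2 * 41 mod 47 = 12^2 * 41 = 3*41 = 29
  -> A = 29
B = 41^12 mod 47  (bits of 12 = 1100)
  bit 0 = 1: r = r^2 * 41 mod 47 = 1^2 * 41 = 1*41 = 41
  bit 1 = 1: r = r^2 * 41 mod 47 = 41^2 * 41 = 36*41 = 19
  bit 2 = 0: r = r^2 mod 47 = 19^2 = 32
  bit 3 = 0: r = r^2 mod 47 = 32^2 = 37
  -> B = 37
s = B^a = 37^33 mod 47  (bits of 33 = 100001)
  bit 0 = 1: r = r^2 * 37 mod 47 = 1^2 * 37 = 1*37 = 37
  bit 1 = 0: r = r^2 mod 47 = 37^2 = 6
  bit 2 = 0: r = r^2 mod 47 = 6^2 = 36
  bit 3 = 0: r = r^2 mod 47 = 36^2 = 27
  bit 4 = 0: r = r^2 mod 47 = 27^2 = 24
  bit 5 = 1: r = r^2 * 37 mod 47 = 24^2 * 37 = 12*37 = 21
  -> s = B^a = 21

Answer: 21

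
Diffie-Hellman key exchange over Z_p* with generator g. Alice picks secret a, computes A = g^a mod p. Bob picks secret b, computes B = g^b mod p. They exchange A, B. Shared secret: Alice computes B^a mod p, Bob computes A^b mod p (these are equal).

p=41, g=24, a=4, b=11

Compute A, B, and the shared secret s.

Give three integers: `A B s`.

A = 24^4 mod 41  (bits of 4 = 100)
  bit 0 = 1: r = r^2 * 24 mod 41 = 1^2 * 24 = 1*24 = 24
  bit 1 = 0: r = r^2 mod 41 = 24^2 = 2
  bit 2 = 0: r = r^2 mod 41 = 2^2 = 4
  -> A = 4
B = 24^11 mod 41  (bits of 11 = 1011)
  bit 0 = 1: r = r^2 * 24 mod 41 = 1^2 * 24 = 1*24 = 24
  bit 1 = 0: r = r^2 mod 41 = 24^2 = 2
  bit 2 = 1: r = r^2 * 24 mod 41 = 2^2 * 24 = 4*24 = 14
  bit 3 = 1: r = r^2 * 24 mod 41 = 14^2 * 24 = 32*24 = 30
  -> B = 30
s = B^a = 30^4 mod 41  (bits of 4 = 100)
  bit 0 = 1: r = r^2 * 30 mod 41 = 1^2 * 30 = 1*30 = 30
  bit 1 = 0: r = r^2 mod 41 = 30^2 = 39
  bit 2 = 0: r = r^2 mod 41 = 39^2 = 4
  -> s = B^a = 4

Answer: 4 30 4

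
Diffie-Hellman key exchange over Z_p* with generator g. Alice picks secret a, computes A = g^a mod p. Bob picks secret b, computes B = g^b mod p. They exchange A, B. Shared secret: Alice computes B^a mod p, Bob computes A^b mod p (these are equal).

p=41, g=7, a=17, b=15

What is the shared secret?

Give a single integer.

Answer: 14

Derivation:
A = 7^17 mod 41  (bits of 17 = 10001)
  bit 0 = 1: r = r^2 * 7 mod 41 = 1^2 * 7 = 1*7 = 7
  bit 1 = 0: r = r^2 mod 41 = 7^2 = 8
  bit 2 = 0: r = r^2 mod 41 = 8^2 = 23
  bit 3 = 0: r = r^2 mod 41 = 23^2 = 37
  bit 4 = 1: r = r^2 * 7 mod 41 = 37^2 * 7 = 16*7 = 30
  -> A = 30
B = 7^15 mod 41  (bits of 15 = 1111)
  bit 0 = 1: r = r^2 * 7 mod 41 = 1^2 * 7 = 1*7 = 7
  bit 1 = 1: r = r^2 * 7 mod 41 = 7^2 * 7 = 8*7 = 15
  bit 2 = 1: r = r^2 * 7 mod 41 = 15^2 * 7 = 20*7 = 17
  bit 3 = 1: r = r^2 * 7 mod 41 = 17^2 * 7 = 2*7 = 14
  -> B = 14
s = B^a = 14^17 mod 41  (bits of 17 = 10001)
  bit 0 = 1: r = r^2 * 14 mod 41 = 1^2 * 14 = 1*14 = 14
  bit 1 = 0: r = r^2 mod 41 = 14^2 = 32
  bit 2 = 0: r = r^2 mod 41 = 32^2 = 40
  bit 3 = 0: r = r^2 mod 41 = 40^2 = 1
  bit 4 = 1: r = r^2 * 14 mod 41 = 1^2 * 14 = 1*14 = 14
  -> s = B^a = 14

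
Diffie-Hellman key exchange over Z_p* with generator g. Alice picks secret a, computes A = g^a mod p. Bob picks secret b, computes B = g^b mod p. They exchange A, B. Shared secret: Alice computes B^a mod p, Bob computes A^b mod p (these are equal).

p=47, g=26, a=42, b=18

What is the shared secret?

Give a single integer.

A = 26^42 mod 47  (bits of 42 = 101010)
  bit 0 = 1: r = r^2 * 26 mod 47 = 1^2 * 26 = 1*26 = 26
  bit 1 = 0: r = r^2 mod 47 = 26^2 = 18
  bit 2 = 1: r = r^2 * 26 mod 47 = 18^2 * 26 = 42*26 = 11
  bit 3 = 0: r = r^2 mod 47 = 11^2 = 27
  bit 4 = 1: r = r^2 * 26 mod 47 = 27^2 * 26 = 24*26 = 13
  bit 5 = 0: r = r^2 mod 47 = 13^2 = 28
  -> A = 28
B = 26^18 mod 47  (bits of 18 = 10010)
  bit 0 = 1: r = r^2 * 26 mod 47 = 1^2 * 26 = 1*26 = 26
  bit 1 = 0: r = r^2 mod 47 = 26^2 = 18
  bit 2 = 0: r = r^2 mod 47 = 18^2 = 42
  bit 3 = 1: r = r^2 * 26 mod 47 = 42^2 * 26 = 25*26 = 39
  bit 4 = 0: r = r^2 mod 47 = 39^2 = 17
  -> B = 17
s = B^a = 17^42 mod 47  (bits of 42 = 101010)
  bit 0 = 1: r = r^2 * 17 mod 47 = 1^2 * 17 = 1*17 = 17
  bit 1 = 0: r = r^2 mod 47 = 17^2 = 7
  bit 2 = 1: r = r^2 * 17 mod 47 = 7^2 * 17 = 2*17 = 34
  bit 3 = 0: r = r^2 mod 47 = 34^2 = 28
  bit 4 = 1: r = r^2 * 17 mod 47 = 28^2 * 17 = 32*17 = 27
  bit 5 = 0: r = r^2 mod 47 = 27^2 = 24
  -> s = B^a = 24

Answer: 24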